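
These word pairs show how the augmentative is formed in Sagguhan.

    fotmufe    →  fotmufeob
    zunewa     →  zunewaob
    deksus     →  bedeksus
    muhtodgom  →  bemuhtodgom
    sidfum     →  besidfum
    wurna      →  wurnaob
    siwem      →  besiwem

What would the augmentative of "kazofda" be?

"kazofda" ends in a vowel. The stems ending in a vowel (fotmufe → fotmufeob, wurna → wurnaob, zunewa → zunewaob) add -ob.
The other pattern: stems ending in a consonant add the prefix be-.
So kazofda → kazofdaob.

kazofdaob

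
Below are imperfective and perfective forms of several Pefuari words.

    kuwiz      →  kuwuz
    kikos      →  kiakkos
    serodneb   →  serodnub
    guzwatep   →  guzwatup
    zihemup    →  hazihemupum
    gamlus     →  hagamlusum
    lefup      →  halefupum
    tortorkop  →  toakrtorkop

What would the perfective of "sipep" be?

"sipep" has last vowel 'e'. The stems whose last vowel is 'e' (serodneb → serodnub, guzwatep → guzwatup) change the last vowel to 'u'.
The other patterns: stems whose last vowel is 'u' add ha- … -um around the stem; stems whose last vowel is 'o' insert -ak- after the first vowel.
So sipep → sipup.

sipup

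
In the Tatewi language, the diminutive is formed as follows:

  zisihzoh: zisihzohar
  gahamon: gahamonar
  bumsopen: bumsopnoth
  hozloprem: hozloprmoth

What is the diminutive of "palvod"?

gahamon and bumsopen both end in -n yet inflect differently (gahamonar, bumsopnoth), so the final letter is not what conditions the rule; the last vowel is.
"palvod" has last vowel 'o'. The stems whose last vowel is 'o' (zisihzoh → zisihzohar, gahamon → gahamonar) add -ar.
The other pattern: stems whose last vowel is 'e' delete the last vowel and add -oth.
So palvod → palvodar.

palvodar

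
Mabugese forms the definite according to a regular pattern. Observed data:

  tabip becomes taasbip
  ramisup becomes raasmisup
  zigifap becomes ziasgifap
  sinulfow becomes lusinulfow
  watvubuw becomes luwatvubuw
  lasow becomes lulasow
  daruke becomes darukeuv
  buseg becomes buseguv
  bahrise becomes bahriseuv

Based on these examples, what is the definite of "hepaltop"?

ramisup and watvubuw both have last vowel 'u' yet inflect differently (raasmisup, luwatvubuw), so the last vowel is not what conditions the rule; the final letter is.
"hepaltop" ends in -p. The stems ending in -p (tabip → taasbip, ramisup → raasmisup, zigifap → ziasgifap) insert -as- after the first vowel.
So hepaltop → heaspaltop.

heaspaltop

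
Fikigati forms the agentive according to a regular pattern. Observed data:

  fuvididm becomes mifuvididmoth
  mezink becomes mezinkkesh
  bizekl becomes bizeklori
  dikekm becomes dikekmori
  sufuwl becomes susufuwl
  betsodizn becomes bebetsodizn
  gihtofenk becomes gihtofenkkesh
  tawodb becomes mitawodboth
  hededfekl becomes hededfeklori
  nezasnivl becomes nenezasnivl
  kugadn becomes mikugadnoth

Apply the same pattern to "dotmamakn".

dotmamaknori

fuvididm and dikekm both end in -m yet inflect differently (mifuvididmoth, dikekmori), so the final letter is not what conditions the rule; the second-to-last letter is.
"dotmamakn" has second-to-last letter 'k'. The stems whose second-to-last letter is 'k' (hededfekl → hededfeklori, bizekl → bizeklori, dikekm → dikekmori) add -ori.
The other patterns: stems whose second-to-last letter is 'd' add mi- … -oth around the stem; stems whose second-to-last letter is 'n' double the final consonant and add -esh; stems whose second-to-last letter is 'v', 'w' or 'z' repeat the first consonant+vowel as a prefix.
So dotmamakn → dotmamaknori.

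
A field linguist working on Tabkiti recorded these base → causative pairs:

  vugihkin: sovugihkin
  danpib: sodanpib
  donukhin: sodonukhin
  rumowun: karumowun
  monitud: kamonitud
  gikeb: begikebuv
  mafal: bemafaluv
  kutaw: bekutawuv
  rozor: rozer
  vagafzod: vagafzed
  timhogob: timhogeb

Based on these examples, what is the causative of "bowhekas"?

bebowhekasuv

vugihkin and rumowun both end in -n yet inflect differently (sovugihkin, karumowun), so the final letter is not what conditions the rule; the last vowel is.
"bowhekas" has last vowel 'a'. The stems whose last vowel is 'a' (mafal → bemafaluv, kutaw → bekutawuv) add be- … -uv around the stem.
So bowhekas → bebowhekasuv.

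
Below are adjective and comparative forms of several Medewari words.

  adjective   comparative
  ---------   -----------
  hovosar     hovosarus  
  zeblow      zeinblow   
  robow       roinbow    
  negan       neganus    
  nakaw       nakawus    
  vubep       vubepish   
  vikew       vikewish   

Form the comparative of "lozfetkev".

lozfetkevish

robow and vikew both end in -w yet inflect differently (roinbow, vikewish), so the final letter is not what conditions the rule; the last vowel is.
"lozfetkev" has last vowel 'e'. The stems whose last vowel is 'e' (vubep → vubepish, vikew → vikewish) add -ish.
The other patterns: stems whose last vowel is 'o' insert -in- after the first vowel; stems whose last vowel is 'a' add -us.
So lozfetkev → lozfetkevish.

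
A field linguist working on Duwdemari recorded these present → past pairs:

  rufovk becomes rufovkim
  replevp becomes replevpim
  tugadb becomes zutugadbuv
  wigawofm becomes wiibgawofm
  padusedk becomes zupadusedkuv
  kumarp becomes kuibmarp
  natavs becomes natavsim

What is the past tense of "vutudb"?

rufovk and padusedk both end in -k yet inflect differently (rufovkim, zupadusedkuv), so the final letter is not what conditions the rule; the second-to-last letter is.
"vutudb" has second-to-last letter 'd'. The stems whose second-to-last letter is 'd' (padusedk → zupadusedkuv, tugadb → zutugadbuv) add zu- … -uv around the stem.
The other patterns: stems whose second-to-last letter is 'v' add -im; stems whose second-to-last letter is 'f' or 'r' insert -ib- after the first vowel.
So vutudb → zuvutudbuv.

zuvutudbuv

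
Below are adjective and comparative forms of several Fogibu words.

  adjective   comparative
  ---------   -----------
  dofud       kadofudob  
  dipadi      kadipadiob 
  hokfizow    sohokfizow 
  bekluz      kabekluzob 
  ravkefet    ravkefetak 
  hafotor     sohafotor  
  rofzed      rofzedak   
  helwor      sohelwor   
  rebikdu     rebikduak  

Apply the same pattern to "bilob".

kabilobob

rofzed and dofud both end in -d yet inflect differently (rofzedak, kadofudob), so the final letter is not what conditions the rule; the first letter is.
"bilob" begins with b-. The one such stem in the data (bekluz → kabekluzob) adds ka- … -ob around the stem, so the same rule applies.
The other patterns: stems beginning with r- add -ak; stems beginning with h- add the prefix so-.
So bilob → kabilobob.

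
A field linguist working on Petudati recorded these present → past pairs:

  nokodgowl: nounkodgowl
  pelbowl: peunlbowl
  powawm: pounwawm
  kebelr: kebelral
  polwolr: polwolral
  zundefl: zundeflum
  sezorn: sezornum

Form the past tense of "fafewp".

"fafewp" has second-to-last letter 'w'. The stems whose second-to-last letter is 'w' (nokodgowl → nounkodgowl, pelbowl → peunlbowl, powawm → pounwawm) insert -un- after the first vowel.
So fafewp → faunfewp.

faunfewp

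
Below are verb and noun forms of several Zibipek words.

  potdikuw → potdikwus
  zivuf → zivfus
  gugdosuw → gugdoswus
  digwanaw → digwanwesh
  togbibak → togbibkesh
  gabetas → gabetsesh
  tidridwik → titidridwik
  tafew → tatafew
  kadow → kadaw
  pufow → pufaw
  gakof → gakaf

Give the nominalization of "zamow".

potdikuw and digwanaw both end in -w yet inflect differently (potdikwus, digwanwesh), so the final letter is not what conditions the rule; the last vowel is.
"zamow" has last vowel 'o'. The stems whose last vowel is 'o' (kadow → kadaw, pufow → pufaw, gakof → gakaf) change the last vowel to 'a'.
The other patterns: stems whose last vowel is 'u' delete the last vowel and add -us; stems whose last vowel is 'a' delete the last vowel and add -esh; stems whose last vowel is 'e' or 'i' repeat the first consonant+vowel as a prefix.
So zamow → zamaw.

zamaw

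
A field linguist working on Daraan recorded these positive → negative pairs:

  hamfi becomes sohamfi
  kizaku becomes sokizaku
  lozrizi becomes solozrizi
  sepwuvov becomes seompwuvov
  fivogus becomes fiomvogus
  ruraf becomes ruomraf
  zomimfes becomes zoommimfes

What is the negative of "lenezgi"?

solenezgi

"lenezgi" ends in a vowel. The stems ending in a vowel (hamfi → sohamfi, kizaku → sokizaku, lozrizi → solozrizi) add the prefix so-.
The other pattern: stems ending in a consonant insert -om- after the first vowel.
So lenezgi → solenezgi.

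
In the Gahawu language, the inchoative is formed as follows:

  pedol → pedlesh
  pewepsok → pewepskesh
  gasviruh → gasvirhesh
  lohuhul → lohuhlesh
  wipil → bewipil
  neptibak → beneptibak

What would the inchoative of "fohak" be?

befohak

"fohak" has last vowel 'a'. The one such stem in the data (neptibak → beneptibak) adds the prefix be-, so the same rule applies.
The other pattern: stems whose last vowel is 'o' or 'u' delete the last vowel and add -esh.
So fohak → befohak.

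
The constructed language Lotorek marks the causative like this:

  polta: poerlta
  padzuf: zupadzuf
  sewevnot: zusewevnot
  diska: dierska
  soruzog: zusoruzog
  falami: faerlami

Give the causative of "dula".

polta and padzuf both begin with p- yet inflect differently (poerlta, zupadzuf), so the first letter is not what conditions the rule; whether the stem ends in a vowel or a consonant is.
"dula" ends in a vowel. The stems ending in a vowel (polta → poerlta, falami → faerlami, diska → dierska) insert -er- after the first vowel.
The other pattern: stems ending in a consonant add the prefix zu-.
So dula → duerla.

duerla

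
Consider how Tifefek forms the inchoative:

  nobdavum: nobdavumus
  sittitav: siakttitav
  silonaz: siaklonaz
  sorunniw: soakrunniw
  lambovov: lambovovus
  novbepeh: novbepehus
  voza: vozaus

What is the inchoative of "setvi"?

sittitav and lambovov both end in -v yet inflect differently (siakttitav, lambovovus), so the final letter is not what conditions the rule; the first letter is.
"setvi" begins with s-. The stems beginning with s- (sorunniw → soakrunniw, sittitav → siakttitav, silonaz → siaklonaz) insert -ak- after the first vowel.
So setvi → seaktvi.

seaktvi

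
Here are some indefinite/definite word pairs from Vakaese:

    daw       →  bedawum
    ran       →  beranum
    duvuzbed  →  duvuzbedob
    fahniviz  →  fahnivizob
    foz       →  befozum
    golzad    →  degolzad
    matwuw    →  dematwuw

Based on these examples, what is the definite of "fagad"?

defagad

daw and matwuw both end in -w yet inflect differently (bedawum, dematwuw), so the final letter is not what conditions the rule; the number of vowels is.
"fagad" has 2 vowels. The stems with 2 vowels (golzad → degolzad, matwuw → dematwuw) add the prefix de-.
The other patterns: stems with 1 vowel add be- … -um around the stem; stems with 3 vowels add -ob.
So fagad → defagad.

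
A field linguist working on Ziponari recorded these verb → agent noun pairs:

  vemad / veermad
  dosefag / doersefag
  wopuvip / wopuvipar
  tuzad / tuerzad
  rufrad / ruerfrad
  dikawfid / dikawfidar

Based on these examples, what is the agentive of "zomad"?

vemad and dikawfid both end in -d yet inflect differently (veermad, dikawfidar), so the final letter is not what conditions the rule; the last vowel is.
"zomad" has last vowel 'a'. The stems whose last vowel is 'a' (vemad → veermad, rufrad → ruerfrad, tuzad → tuerzad) insert -er- after the first vowel.
So zomad → zoermad.

zoermad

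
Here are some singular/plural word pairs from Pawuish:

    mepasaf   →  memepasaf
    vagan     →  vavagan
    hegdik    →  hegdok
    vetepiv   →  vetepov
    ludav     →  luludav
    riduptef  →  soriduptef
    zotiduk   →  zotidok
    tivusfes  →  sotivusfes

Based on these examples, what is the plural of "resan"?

"resan" has last vowel 'a'. The stems whose last vowel is 'a' (ludav → luludav, mepasaf → memepasaf, vagan → vavagan) repeat the first consonant+vowel as a prefix.
The other patterns: stems whose last vowel is 'e' add the prefix so-; stems whose last vowel is 'i' or 'u' change the last vowel to 'o'.
So resan → reresan.

reresan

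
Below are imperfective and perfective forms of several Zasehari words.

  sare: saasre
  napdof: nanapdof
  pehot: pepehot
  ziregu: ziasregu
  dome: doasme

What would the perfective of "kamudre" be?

kaasmudre

pehot and sare both have 2 vowels yet inflect differently (pepehot, saasre), so the number of vowels is not what conditions the rule; whether the stem ends in a vowel or a consonant is.
"kamudre" ends in a vowel. The stems ending in a vowel (sare → saasre, ziregu → ziasregu, dome → doasme) insert -as- after the first vowel.
The other pattern: stems ending in a consonant repeat the first consonant+vowel as a prefix.
So kamudre → kaasmudre.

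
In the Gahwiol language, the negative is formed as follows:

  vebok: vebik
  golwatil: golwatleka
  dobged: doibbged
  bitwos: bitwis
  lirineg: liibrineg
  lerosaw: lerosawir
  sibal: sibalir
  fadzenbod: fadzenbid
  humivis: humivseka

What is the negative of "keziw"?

kezweka

fadzenbod and dobged both end in -d yet inflect differently (fadzenbid, doibbged), so the final letter is not what conditions the rule; the last vowel is.
"keziw" has last vowel 'i'. The stems whose last vowel is 'i' (golwatil → golwatleka, humivis → humivseka) delete the last vowel and add -eka.
The other patterns: stems whose last vowel is 'o' change the last vowel to 'i'; stems whose last vowel is 'e' insert -ib- after the first vowel; stems whose last vowel is 'a' add -ir.
So keziw → kezweka.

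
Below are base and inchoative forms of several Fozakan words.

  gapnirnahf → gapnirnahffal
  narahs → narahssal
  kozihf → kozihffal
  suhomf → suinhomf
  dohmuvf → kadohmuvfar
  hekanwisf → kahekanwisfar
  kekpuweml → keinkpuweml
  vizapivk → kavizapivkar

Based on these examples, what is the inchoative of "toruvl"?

suhomf and kozihf both end in -f yet inflect differently (suinhomf, kozihffal), so the final letter is not what conditions the rule; the second-to-last letter is.
"toruvl" has second-to-last letter 'v'. The stems whose second-to-last letter is 'v' (dohmuvf → kadohmuvfar, vizapivk → kavizapivkar) add ka- … -ar around the stem.
The other patterns: stems whose second-to-last letter is 'm' insert -in- after the first vowel; stems whose second-to-last letter is 'h' double the final consonant and add -al.
So toruvl → katoruvlar.

katoruvlar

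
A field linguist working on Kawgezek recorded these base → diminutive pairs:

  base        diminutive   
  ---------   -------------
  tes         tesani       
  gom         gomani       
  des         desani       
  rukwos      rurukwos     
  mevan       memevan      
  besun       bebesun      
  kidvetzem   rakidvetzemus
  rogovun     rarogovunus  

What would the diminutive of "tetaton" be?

tes and rukwos both end in -s yet inflect differently (tesani, rurukwos), so the final letter is not what conditions the rule; the number of vowels is.
"tetaton" has 3 vowels. The stems with 3 vowels (kidvetzem → rakidvetzemus, rogovun → rarogovunus) add ra- … -us around the stem.
So tetaton → ratetatonus.

ratetatonus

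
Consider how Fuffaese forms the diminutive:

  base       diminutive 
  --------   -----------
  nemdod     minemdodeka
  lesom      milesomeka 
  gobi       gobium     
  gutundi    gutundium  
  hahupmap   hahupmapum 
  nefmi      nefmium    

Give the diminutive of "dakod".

nemdod and nefmi both begin with n- yet inflect differently (minemdodeka, nefmium), so the first letter is not what conditions the rule; the final letter is.
"dakod" ends in -d. The one such stem in the data (nemdod → minemdodeka) adds mi- … -eka around the stem, so the same rule applies.
The other pattern: stems ending in -i or -p add -um.
So dakod → midakodeka.

midakodeka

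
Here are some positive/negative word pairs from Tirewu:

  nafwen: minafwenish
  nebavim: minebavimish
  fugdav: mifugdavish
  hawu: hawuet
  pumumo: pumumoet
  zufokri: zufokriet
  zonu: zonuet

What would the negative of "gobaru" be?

gobaruet

nebavim and zufokri both have last vowel 'i' yet inflect differently (minebavimish, zufokriet), so the last vowel is not what conditions the rule; whether the stem ends in a vowel or a consonant is.
"gobaru" ends in a vowel. The stems ending in a vowel (hawu → hawuet, pumumo → pumumoet, zufokri → zufokriet) add -et.
The other pattern: stems ending in a consonant add mi- … -ish around the stem.
So gobaru → gobaruet.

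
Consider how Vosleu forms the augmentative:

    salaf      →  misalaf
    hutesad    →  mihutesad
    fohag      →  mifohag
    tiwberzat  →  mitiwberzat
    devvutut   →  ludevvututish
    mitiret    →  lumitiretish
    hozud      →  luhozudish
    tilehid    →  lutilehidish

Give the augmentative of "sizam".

tiwberzat and devvutut both end in -t yet inflect differently (mitiwberzat, ludevvututish), so the final letter is not what conditions the rule; the last vowel is.
"sizam" has last vowel 'a'. The stems whose last vowel is 'a' (salaf → misalaf, hutesad → mihutesad, fohag → mifohag) add the prefix mi-.
So sizam → misizam.

misizam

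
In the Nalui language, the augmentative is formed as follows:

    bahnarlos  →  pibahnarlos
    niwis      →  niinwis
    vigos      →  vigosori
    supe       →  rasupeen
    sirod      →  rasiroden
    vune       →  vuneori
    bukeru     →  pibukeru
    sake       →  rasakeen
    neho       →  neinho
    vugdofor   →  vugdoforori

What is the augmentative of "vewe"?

"vewe" begins with v-. The stems beginning with v- (vigos → vigosori, vune → vuneori, vugdofor → vugdoforori) add -ori.
So vewe → veweori.

veweori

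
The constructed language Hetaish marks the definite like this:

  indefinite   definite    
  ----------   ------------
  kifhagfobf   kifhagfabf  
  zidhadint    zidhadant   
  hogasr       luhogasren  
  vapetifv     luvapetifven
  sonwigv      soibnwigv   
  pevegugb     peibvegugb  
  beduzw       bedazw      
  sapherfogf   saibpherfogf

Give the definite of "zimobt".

sonwigv and vapetifv both end in -v yet inflect differently (soibnwigv, luvapetifven), so the final letter is not what conditions the rule; the second-to-last letter is.
"zimobt" has second-to-last letter 'b'. The one such stem in the data (kifhagfobf → kifhagfabf) changes the last vowel to 'a' (as do beduzw, zidhadint), so the same rule applies.
So zimobt → zimabt.

zimabt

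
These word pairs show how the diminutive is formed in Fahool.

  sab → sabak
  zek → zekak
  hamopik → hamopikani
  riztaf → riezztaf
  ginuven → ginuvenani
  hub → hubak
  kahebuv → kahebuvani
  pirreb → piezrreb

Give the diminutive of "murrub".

muezrrub

sab and pirreb both end in -b yet inflect differently (sabak, piezrreb), so the final letter is not what conditions the rule; the number of vowels is.
"murrub" has 2 vowels. The stems with 2 vowels (pirreb → piezrreb, riztaf → riezztaf) insert -ez- after the first vowel.
So murrub → muezrrub.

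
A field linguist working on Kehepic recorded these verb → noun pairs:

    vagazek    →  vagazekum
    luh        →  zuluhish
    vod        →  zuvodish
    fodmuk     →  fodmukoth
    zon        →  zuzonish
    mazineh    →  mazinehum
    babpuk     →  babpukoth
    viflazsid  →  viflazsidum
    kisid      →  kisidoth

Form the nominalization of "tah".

"tah" has 1 vowel. The stems with 1 vowel (luh → zuluhish, zon → zuzonish, vod → zuvodish) add zu- … -ish around the stem.
The other patterns: stems with 2 vowels add -oth; stems with 3 vowels add -um.
So tah → zutahish.

zutahish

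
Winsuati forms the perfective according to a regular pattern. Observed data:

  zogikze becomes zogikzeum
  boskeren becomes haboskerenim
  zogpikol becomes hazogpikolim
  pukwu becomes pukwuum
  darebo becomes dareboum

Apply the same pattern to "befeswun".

habefeswunim

zogikze and boskeren both have last vowel 'e' yet inflect differently (zogikzeum, haboskerenim), so the last vowel is not what conditions the rule; whether the stem ends in a vowel or a consonant is.
"befeswun" ends in a consonant. The stems ending in a consonant (boskeren → haboskerenim, zogpikol → hazogpikolim) add ha- … -im around the stem.
The other pattern: stems ending in a vowel add -um.
So befeswun → habefeswunim.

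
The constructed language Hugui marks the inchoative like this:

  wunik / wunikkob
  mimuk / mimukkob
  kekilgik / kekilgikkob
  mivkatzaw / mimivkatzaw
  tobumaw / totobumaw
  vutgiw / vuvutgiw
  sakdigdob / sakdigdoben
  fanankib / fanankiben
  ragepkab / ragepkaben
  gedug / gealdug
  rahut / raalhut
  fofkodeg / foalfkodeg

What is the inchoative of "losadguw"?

wunik and vutgiw both have last vowel 'i' yet inflect differently (wunikkob, vuvutgiw), so the last vowel is not what conditions the rule; the final letter is.
"losadguw" ends in -w. The stems ending in -w (mivkatzaw → mimivkatzaw, tobumaw → totobumaw, vutgiw → vuvutgiw) repeat the first consonant+vowel as a prefix.
The other patterns: stems ending in -k double the final consonant and add -ob; stems ending in -b add -en; stems ending in -g or -t insert -al- after the first vowel.
So losadguw → lolosadguw.

lolosadguw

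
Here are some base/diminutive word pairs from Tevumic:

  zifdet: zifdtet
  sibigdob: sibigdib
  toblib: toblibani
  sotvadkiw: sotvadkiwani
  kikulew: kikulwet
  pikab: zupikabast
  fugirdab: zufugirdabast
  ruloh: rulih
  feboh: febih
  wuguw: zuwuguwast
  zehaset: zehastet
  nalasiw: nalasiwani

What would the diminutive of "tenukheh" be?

"tenukheh" has last vowel 'e'. The stems whose last vowel is 'e' (kikulew → kikulwet, zehaset → zehastet, zifdet → zifdtet) delete the last vowel and add -et.
The other patterns: stems whose last vowel is 'a' or 'u' add zu- … -ast around the stem; stems whose last vowel is 'o' change the last vowel to 'i'; stems whose last vowel is 'i' add -ani.
So tenukheh → tenukhhet.

tenukhhet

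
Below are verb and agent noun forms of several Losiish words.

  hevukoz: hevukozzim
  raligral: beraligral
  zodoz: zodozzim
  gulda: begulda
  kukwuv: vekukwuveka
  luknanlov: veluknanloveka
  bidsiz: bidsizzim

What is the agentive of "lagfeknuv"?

velagfeknuveka

"lagfeknuv" ends in -v. The stems ending in -v (kukwuv → vekukwuveka, luknanlov → veluknanloveka) add ve- … -eka around the stem.
The other patterns: stems ending in -z double the final consonant and add -im; stems ending in -a or -l add the prefix be-.
So lagfeknuv → velagfeknuveka.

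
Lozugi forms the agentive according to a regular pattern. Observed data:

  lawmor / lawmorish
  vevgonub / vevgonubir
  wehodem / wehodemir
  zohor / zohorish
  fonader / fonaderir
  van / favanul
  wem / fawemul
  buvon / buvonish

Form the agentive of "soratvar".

soratvarir

van and buvon both end in -n yet inflect differently (favanul, buvonish), so the final letter is not what conditions the rule; the number of vowels is.
"soratvar" has 3 vowels. The stems with 3 vowels (wehodem → wehodemir, vevgonub → vevgonubir, fonader → fonaderir) add -ir.
The other patterns: stems with 1 vowel add fa- … -ul around the stem; stems with 2 vowels add -ish.
So soratvar → soratvarir.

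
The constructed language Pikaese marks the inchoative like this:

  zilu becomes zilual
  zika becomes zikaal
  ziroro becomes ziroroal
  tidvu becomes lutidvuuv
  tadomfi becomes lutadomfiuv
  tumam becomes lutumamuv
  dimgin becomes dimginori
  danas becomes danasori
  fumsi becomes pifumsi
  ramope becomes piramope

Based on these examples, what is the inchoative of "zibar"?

zibaral

"zibar" begins with z-. The stems beginning with z- (zilu → zilual, zika → zikaal, ziroro → ziroroal) add -al.
The other patterns: stems beginning with t- add lu- … -uv around the stem; stems beginning with d- add -ori; stems beginning with f- or r- add the prefix pi-.
So zibar → zibaral.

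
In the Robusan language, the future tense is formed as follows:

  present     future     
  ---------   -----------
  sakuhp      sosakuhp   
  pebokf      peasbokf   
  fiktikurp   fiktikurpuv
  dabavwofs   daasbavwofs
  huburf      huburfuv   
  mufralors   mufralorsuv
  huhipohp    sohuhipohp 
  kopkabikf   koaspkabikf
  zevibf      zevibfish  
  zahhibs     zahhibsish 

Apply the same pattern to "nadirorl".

"nadirorl" has second-to-last letter 'r'. The stems whose second-to-last letter is 'r' (fiktikurp → fiktikurpuv, mufralors → mufralorsuv, huburf → huburfuv) add -uv.
The other patterns: stems whose second-to-last letter is 'h' add the prefix so-; stems whose second-to-last letter is 'b' add -ish; stems whose second-to-last letter is 'f' or 'k' insert -as- after the first vowel.
So nadirorl → nadirorluv.

nadirorluv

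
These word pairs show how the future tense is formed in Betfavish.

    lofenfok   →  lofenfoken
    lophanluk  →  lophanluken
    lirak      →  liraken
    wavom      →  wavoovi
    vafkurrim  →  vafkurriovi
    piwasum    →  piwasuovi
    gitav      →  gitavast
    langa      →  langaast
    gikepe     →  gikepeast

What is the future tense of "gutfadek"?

gutfadeken

lofenfok and wavom both have last vowel 'o' yet inflect differently (lofenfoken, wavoovi), so the last vowel is not what conditions the rule; the final letter is.
"gutfadek" ends in -k. The stems ending in -k (lofenfok → lofenfoken, lophanluk → lophanluken, lirak → liraken) add -en.
The other patterns: stems ending in -m drop the final letter and add -ovi; stems ending in -a, -e or -v add -ast.
So gutfadek → gutfadeken.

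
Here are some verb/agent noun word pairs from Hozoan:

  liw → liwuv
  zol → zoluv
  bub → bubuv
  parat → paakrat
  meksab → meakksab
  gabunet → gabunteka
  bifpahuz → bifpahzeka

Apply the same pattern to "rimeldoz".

rimeldzeka

bub and meksab both end in -b yet inflect differently (bubuv, meakksab), so the final letter is not what conditions the rule; the number of vowels is.
"rimeldoz" has 3 vowels. The stems with 3 vowels (gabunet → gabunteka, bifpahuz → bifpahzeka) delete the last vowel and add -eka.
So rimeldoz → rimeldzeka.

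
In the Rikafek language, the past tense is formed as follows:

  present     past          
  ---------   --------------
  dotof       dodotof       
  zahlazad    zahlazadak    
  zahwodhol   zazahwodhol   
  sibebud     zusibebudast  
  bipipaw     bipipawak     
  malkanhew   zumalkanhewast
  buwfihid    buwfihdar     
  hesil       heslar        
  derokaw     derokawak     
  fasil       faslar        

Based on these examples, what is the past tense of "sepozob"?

"sepozob" has last vowel 'o'. The stems whose last vowel is 'o' (dotof → dodotof, zahwodhol → zazahwodhol) repeat the first consonant+vowel as a prefix.
The other patterns: stems whose last vowel is 'a' add -ak; stems whose last vowel is 'i' delete the last vowel and add -ar; stems whose last vowel is 'e' or 'u' add zu- … -ast around the stem.
So sepozob → sesepozob.

sesepozob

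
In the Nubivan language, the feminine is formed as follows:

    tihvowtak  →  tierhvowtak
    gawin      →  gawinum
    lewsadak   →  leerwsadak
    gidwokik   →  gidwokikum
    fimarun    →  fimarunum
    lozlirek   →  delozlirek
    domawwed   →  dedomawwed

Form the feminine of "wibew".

lozlirek and tihvowtak both end in -k yet inflect differently (delozlirek, tierhvowtak), so the final letter is not what conditions the rule; the last vowel is.
"wibew" has last vowel 'e'. The stems whose last vowel is 'e' (lozlirek → delozlirek, domawwed → dedomawwed) add the prefix de-.
The other patterns: stems whose last vowel is 'a' insert -er- after the first vowel; stems whose last vowel is 'i' or 'u' add -um.
So wibew → dewibew.

dewibew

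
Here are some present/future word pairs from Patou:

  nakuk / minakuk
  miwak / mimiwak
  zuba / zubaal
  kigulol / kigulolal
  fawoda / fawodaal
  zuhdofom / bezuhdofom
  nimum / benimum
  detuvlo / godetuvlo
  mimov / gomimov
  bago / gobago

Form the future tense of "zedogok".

mizedogok

miwak and zuba both have last vowel 'a' yet inflect differently (mimiwak, zubaal), so the last vowel is not what conditions the rule; the final letter is.
"zedogok" ends in -k. The stems ending in -k (nakuk → minakuk, miwak → mimiwak) add the prefix mi-.
The other patterns: stems ending in -a or -l add -al; stems ending in -m add the prefix be-; stems ending in -o or -v add the prefix go-.
So zedogok → mizedogok.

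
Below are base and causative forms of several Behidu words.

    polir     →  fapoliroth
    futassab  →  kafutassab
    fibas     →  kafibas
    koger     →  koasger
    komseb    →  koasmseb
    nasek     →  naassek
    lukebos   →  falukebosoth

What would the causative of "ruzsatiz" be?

komseb and futassab both end in -b yet inflect differently (koasmseb, kafutassab), so the final letter is not what conditions the rule; the last vowel is.
"ruzsatiz" has last vowel 'i'. The one such stem in the data (polir → fapoliroth) adds fa- … -oth around the stem, so the same rule applies.
The other patterns: stems whose last vowel is 'e' insert -as- after the first vowel; stems whose last vowel is 'a' add the prefix ka-.
So ruzsatiz → faruzsatizoth.

faruzsatizoth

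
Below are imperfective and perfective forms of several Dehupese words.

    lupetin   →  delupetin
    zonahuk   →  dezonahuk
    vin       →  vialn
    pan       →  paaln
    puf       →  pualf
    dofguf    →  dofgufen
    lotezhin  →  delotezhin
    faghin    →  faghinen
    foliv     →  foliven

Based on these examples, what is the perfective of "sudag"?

pan and faghin both end in -n yet inflect differently (paaln, faghinen), so the final letter is not what conditions the rule; the number of vowels is.
"sudag" has 2 vowels. The stems with 2 vowels (foliv → foliven, faghin → faghinen, dofguf → dofgufen) add -en.
So sudag → sudagen.

sudagen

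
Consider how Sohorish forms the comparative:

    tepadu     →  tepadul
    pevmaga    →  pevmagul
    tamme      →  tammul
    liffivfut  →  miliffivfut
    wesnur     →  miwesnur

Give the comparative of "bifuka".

bifukul

tepadu and liffivfut both have last vowel 'u' yet inflect differently (tepadul, miliffivfut), so the last vowel is not what conditions the rule; whether the stem ends in a vowel or a consonant is.
"bifuka" ends in a vowel. The stems ending in a vowel (tepadu → tepadul, pevmaga → pevmagul, tamme → tammul) drop the final letter and add -ul.
So bifuka → bifukul.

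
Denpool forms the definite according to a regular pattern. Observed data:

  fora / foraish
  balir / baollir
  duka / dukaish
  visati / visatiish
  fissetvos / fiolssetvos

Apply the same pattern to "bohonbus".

boolhonbus

visati and balir both have last vowel 'i' yet inflect differently (visatiish, baollir), so the last vowel is not what conditions the rule; whether the stem ends in a vowel or a consonant is.
"bohonbus" ends in a consonant. The stems ending in a consonant (balir → baollir, fissetvos → fiolssetvos) insert -ol- after the first vowel.
So bohonbus → boolhonbus.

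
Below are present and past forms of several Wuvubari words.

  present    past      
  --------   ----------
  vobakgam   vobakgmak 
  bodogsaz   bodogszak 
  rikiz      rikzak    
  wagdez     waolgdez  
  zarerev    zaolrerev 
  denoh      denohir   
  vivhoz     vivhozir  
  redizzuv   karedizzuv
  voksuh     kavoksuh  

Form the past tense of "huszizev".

bodogsaz and wagdez both end in -z yet inflect differently (bodogszak, waolgdez), so the final letter is not what conditions the rule; the last vowel is.
"huszizev" has last vowel 'e'. The stems whose last vowel is 'e' (wagdez → waolgdez, zarerev → zaolrerev) insert -ol- after the first vowel.
The other patterns: stems whose last vowel is 'a' or 'i' delete the last vowel and add -ak; stems whose last vowel is 'o' add -ir; stems whose last vowel is 'u' add the prefix ka-.
So huszizev → huolszizev.

huolszizev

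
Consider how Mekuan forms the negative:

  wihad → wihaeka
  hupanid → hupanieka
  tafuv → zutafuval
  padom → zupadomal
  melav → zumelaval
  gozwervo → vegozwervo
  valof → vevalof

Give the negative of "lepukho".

"lepukho" ends in -o. The one such stem in the data (gozwervo → vegozwervo) adds the prefix ve-, so the same rule applies.
The other patterns: stems ending in -d drop the final letter and add -eka; stems ending in -m or -v add zu- … -al around the stem.
So lepukho → velepukho.

velepukho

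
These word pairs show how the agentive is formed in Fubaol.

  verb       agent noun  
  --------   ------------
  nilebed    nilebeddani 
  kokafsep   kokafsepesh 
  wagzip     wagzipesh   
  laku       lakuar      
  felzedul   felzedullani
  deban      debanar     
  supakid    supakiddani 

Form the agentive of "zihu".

zihuar

kokafsep and nilebed both have last vowel 'e' yet inflect differently (kokafsepesh, nilebeddani), so the last vowel is not what conditions the rule; the final letter is.
"zihu" ends in -u. The one such stem in the data (laku → lakuar) adds -ar, so the same rule applies.
So zihu → zihuar.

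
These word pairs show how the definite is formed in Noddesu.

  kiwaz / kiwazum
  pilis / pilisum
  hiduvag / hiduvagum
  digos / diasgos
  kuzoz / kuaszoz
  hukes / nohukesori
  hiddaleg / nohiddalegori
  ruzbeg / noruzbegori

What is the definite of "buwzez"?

"buwzez" has last vowel 'e'. The stems whose last vowel is 'e' (hiddaleg → nohiddalegori, ruzbeg → noruzbegori, hukes → nohukesori) add no- … -ori around the stem.
The other patterns: stems whose last vowel is 'o' insert -as- after the first vowel; stems whose last vowel is 'a' or 'i' add -um.
So buwzez → nobuwzezori.

nobuwzezori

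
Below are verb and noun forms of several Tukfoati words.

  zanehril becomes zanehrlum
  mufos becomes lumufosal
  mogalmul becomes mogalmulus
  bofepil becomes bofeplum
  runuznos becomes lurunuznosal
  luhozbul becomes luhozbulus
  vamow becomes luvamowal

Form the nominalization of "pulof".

luhozbul and bofepil both end in -l yet inflect differently (luhozbulus, bofeplum), so the final letter is not what conditions the rule; the last vowel is.
"pulof" has last vowel 'o'. The stems whose last vowel is 'o' (mufos → lumufosal, runuznos → lurunuznosal, vamow → luvamowal) add lu- … -al around the stem.
So pulof → lupulofal.

lupulofal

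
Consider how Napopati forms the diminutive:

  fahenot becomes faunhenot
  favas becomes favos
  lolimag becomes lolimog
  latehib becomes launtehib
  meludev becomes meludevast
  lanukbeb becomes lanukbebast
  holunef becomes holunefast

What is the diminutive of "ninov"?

niunnov

"ninov" has last vowel 'o'. The one such stem in the data (fahenot → faunhenot) inserts -un- after the first vowel (as does latehib), so the same rule applies.
So ninov → niunnov.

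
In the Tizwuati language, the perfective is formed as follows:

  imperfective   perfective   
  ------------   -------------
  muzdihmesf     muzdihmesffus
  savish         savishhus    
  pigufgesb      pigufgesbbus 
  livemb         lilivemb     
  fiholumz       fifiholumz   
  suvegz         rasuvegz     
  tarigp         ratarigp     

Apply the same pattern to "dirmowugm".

pigufgesb and livemb both end in -b yet inflect differently (pigufgesbbus, lilivemb), so the final letter is not what conditions the rule; the second-to-last letter is.
"dirmowugm" has second-to-last letter 'g'. The stems whose second-to-last letter is 'g' (suvegz → rasuvegz, tarigp → ratarigp) add the prefix ra-.
The other patterns: stems whose second-to-last letter is 's' double the final consonant and add -us; stems whose second-to-last letter is 'm' repeat the first consonant+vowel as a prefix.
So dirmowugm → radirmowugm.

radirmowugm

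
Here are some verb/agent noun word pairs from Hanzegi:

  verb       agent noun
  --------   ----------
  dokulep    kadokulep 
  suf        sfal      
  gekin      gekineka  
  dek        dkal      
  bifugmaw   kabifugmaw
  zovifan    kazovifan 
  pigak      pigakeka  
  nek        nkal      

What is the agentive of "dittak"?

dittakeka

dek and pigak both end in -k yet inflect differently (dkal, pigakeka), so the final letter is not what conditions the rule; the number of vowels is.
"dittak" has 2 vowels. The stems with 2 vowels (gekin → gekineka, pigak → pigakeka) add -eka.
So dittak → dittakeka.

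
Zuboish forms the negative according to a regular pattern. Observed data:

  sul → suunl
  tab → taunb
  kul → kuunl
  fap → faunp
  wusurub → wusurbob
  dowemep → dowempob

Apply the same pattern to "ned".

tab and wusurub both end in -b yet inflect differently (taunb, wusurbob), so the final letter is not what conditions the rule; the number of vowels is.
"ned" has 1 vowel. The stems with 1 vowel (sul → suunl, tab → taunb, kul → kuunl) insert -un- after the first vowel.
So ned → neund.

neund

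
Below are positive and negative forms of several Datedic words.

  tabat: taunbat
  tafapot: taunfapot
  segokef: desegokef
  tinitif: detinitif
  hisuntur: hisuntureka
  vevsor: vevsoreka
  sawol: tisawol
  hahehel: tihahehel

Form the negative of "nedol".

tinedol

tafapot and vevsor both have last vowel 'o' yet inflect differently (taunfapot, vevsoreka), so the last vowel is not what conditions the rule; the final letter is.
"nedol" ends in -l. The stems ending in -l (sawol → tisawol, hahehel → tihahehel) add the prefix ti-.
The other patterns: stems ending in -t insert -un- after the first vowel; stems ending in -f add the prefix de-; stems ending in -r add -eka.
So nedol → tinedol.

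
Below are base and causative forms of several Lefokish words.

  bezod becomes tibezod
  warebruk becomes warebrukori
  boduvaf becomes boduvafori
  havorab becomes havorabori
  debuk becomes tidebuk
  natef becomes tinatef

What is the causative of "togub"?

titogub

debuk and warebruk both end in -k yet inflect differently (tidebuk, warebrukori), so the final letter is not what conditions the rule; the number of vowels is.
"togub" has 2 vowels. The stems with 2 vowels (bezod → tibezod, natef → tinatef, debuk → tidebuk) add the prefix ti-.
The other pattern: stems with 3 vowels add -ori.
So togub → titogub.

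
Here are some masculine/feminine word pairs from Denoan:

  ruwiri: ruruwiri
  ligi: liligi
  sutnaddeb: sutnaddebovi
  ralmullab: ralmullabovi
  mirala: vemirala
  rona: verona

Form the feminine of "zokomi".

zozokomi

"zokomi" ends in -i. The stems ending in -i (ruwiri → ruruwiri, ligi → liligi) repeat the first consonant+vowel as a prefix.
The other patterns: stems ending in -b add -ovi; stems ending in -a add the prefix ve-.
So zokomi → zozokomi.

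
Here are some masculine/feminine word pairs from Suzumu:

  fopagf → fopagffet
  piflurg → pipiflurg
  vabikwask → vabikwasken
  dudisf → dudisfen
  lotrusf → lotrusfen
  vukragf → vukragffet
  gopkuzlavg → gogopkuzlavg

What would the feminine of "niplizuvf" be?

niniplizuvf

"niplizuvf" has second-to-last letter 'v'. The one such stem in the data (gopkuzlavg → gogopkuzlavg) repeats the first consonant+vowel as a prefix (as does piflurg), so the same rule applies.
The other patterns: stems whose second-to-last letter is 's' add -en; stems whose second-to-last letter is 'g' double the final consonant and add -et.
So niplizuvf → niniplizuvf.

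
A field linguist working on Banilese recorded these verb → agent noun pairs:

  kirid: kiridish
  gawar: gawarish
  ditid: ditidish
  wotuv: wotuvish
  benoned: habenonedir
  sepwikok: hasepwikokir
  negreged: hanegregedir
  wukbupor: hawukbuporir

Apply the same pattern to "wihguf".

wihgufish

kirid and benoned both end in -d yet inflect differently (kiridish, habenonedir), so the final letter is not what conditions the rule; the number of vowels is.
"wihguf" has 2 vowels. The stems with 2 vowels (kirid → kiridish, gawar → gawarish, ditid → ditidish) add -ish.
So wihguf → wihgufish.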